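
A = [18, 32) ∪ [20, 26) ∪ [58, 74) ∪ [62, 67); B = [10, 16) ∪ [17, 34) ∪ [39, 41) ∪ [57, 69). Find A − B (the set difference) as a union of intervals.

A, merged: [18, 32), [58, 74).
[18, 32) lies entirely inside B → drops out.
[58, 74) with B removed leaves [69, 74).

[69, 74)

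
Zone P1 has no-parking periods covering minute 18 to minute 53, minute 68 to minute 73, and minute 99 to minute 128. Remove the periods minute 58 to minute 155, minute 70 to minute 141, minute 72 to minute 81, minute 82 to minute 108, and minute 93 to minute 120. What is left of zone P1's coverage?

minute 18 to minute 53

B, merged: minute 58 to minute 155.
minute 18 to minute 53: no B overlap → unchanged.
minute 68 to minute 73: fully covered by B → removed.
minute 99 to minute 128: fully covered by B → removed.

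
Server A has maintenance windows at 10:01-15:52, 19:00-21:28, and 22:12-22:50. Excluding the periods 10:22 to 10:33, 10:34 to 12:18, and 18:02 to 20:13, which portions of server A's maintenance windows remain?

10:01-10:22, 10:33-10:34, 12:18-15:52, 20:13-21:28, 22:12-22:50

10:01-15:52 with B removed leaves 10:01-10:22, 10:33-10:34, 12:18-15:52.
19:00-21:28 with B removed leaves 20:13-21:28.
22:12-22:50 is untouched.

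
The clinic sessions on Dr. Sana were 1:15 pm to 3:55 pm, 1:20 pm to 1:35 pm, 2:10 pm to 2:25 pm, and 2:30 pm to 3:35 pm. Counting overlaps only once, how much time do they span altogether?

Merged: 1:15 pm-3:55 pm.
Length: 2 h 40 min.

2 h 40 min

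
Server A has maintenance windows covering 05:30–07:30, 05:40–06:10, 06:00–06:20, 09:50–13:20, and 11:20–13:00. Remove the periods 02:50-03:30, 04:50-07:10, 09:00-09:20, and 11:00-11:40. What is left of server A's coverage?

07:10–07:30, 09:50–11:00, 11:40–13:20

First set merges to 05:30–07:30, 09:50–13:20.
05:30–07:30 minus B → 07:10–07:30.
09:50–13:20 minus B → 09:50–11:00, 11:40–13:20.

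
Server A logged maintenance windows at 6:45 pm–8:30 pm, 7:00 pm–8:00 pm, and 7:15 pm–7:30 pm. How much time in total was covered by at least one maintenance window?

Merged: 6:45 pm–8:30 pm.
Length: 1 h 45 min.

1 h 45 min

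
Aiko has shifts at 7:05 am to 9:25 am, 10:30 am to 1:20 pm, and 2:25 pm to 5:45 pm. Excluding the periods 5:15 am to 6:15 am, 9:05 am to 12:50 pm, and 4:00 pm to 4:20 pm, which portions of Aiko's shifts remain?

7:05 am–9:25 am minus B → 7:05 am–9:05 am.
10:30 am–1:20 pm minus B → 12:50 pm–1:20 pm.
2:25 pm–5:45 pm minus B → 2:25 pm–4:00 pm, 4:20 pm–5:45 pm.

7:05 am–9:05 am, 12:50 pm–1:20 pm, 2:25 pm–4:00 pm, 4:20 pm–5:45 pm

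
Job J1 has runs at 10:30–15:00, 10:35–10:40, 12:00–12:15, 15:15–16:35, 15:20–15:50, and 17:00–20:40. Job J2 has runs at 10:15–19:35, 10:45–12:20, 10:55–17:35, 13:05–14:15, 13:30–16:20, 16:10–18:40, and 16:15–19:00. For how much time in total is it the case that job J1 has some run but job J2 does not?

1 h 5 min

First set merges to 10:30-15:00, 15:15-16:35, 17:00-20:40.
Second set merges to 10:15-19:35.
A \ B = 19:35-20:40.
Total: 1 h 5 min.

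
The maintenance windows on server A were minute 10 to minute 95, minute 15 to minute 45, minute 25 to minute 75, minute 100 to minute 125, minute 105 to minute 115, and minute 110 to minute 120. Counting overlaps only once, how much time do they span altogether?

Merged: minute 10 to minute 95, minute 100 to minute 125.
Lengths: 85 minutes + 25 minutes = 110 minutes.

110 minutes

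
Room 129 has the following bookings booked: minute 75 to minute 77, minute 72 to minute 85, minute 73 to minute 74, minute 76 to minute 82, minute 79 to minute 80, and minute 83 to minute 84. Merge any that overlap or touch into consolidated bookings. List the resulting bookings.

minute 72 to minute 85

Sort by start: minute 72 to minute 85, minute 73 to minute 74, minute 75 to minute 77, minute 76 to minute 82, minute 79 to minute 80, minute 83 to minute 84.
minute 73 to minute 74 overlaps/touches minute 72 to minute 85 → extend to minute 72 to minute 85.
minute 75 to minute 77 overlaps/touches minute 72 to minute 85 → extend to minute 72 to minute 85.
minute 76 to minute 82 overlaps/touches minute 72 to minute 85 → extend to minute 72 to minute 85.
minute 79 to minute 80 overlaps/touches minute 72 to minute 85 → extend to minute 72 to minute 85.
minute 83 to minute 84 overlaps/touches minute 72 to minute 85 → extend to minute 72 to minute 85.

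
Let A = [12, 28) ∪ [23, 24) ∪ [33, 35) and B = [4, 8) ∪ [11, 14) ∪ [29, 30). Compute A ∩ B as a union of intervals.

[12, 14)

A, merged: [12, 28), [33, 35).
[12, 28) ∩ B → [12, 14).
[33, 35) meets no B interval.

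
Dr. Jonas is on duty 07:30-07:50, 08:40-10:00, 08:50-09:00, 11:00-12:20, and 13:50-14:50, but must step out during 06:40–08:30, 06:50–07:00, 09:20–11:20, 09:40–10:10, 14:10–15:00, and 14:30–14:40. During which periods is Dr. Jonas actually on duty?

Merge the first list: 07:30–07:50, 08:40–10:00, 11:00–12:20, 13:50–14:50.
Merge the second list: 06:40–08:30, 09:20–11:20, 14:10–15:00.
07:30–07:50: fully covered by B → removed.
08:40–10:00 minus B → 08:40–09:20.
11:00–12:20 minus B → 11:20–12:20.
13:50–14:50 minus B → 13:50–14:10.

08:40–09:20, 11:20–12:20, 13:50–14:10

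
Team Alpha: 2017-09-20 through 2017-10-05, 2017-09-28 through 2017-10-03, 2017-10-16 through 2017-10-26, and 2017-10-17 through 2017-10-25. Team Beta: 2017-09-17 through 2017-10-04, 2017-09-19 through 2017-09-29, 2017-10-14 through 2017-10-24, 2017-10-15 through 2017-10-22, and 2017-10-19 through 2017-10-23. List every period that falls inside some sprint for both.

A, merged: 2017-09-20 through 2017-10-05, 2017-10-16 through 2017-10-26.
B, merged: 2017-09-17 through 2017-10-04, 2017-10-14 through 2017-10-24.
2017-09-20 through 2017-10-05 ∩ B → 2017-09-20 through 2017-10-04.
2017-10-16 through 2017-10-26 ∩ B → 2017-10-16 through 2017-10-24.

2017-09-20 through 2017-10-04, 2017-10-16 through 2017-10-24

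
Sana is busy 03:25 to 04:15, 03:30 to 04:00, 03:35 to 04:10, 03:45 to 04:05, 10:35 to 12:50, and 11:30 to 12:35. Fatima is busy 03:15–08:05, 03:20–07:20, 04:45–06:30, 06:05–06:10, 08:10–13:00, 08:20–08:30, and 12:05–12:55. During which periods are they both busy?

Merge the first list: 03:25-04:15, 10:35-12:50.
Merge the second list: 03:15-08:05, 08:10-13:00.
03:25-04:15 meets the second set on 03:25-04:15.
10:35-12:50 meets the second set on 10:35-12:50.

03:25-04:15, 10:35-12:50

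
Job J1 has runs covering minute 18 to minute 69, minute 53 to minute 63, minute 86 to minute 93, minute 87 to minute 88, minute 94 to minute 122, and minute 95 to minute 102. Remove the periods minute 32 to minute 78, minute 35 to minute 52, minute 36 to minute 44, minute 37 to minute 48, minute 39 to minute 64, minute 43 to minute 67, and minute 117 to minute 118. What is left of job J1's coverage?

minute 18 to minute 32, minute 86 to minute 93, minute 94 to minute 117, minute 118 to minute 122

Merge the first list: minute 18 to minute 69, minute 86 to minute 93, minute 94 to minute 122.
Merge the second list: minute 32 to minute 78, minute 117 to minute 118.
minute 18 to minute 69 minus B → minute 18 to minute 32.
minute 86 to minute 93: no B overlap → unchanged.
minute 94 to minute 122 minus B → minute 94 to minute 117, minute 118 to minute 122.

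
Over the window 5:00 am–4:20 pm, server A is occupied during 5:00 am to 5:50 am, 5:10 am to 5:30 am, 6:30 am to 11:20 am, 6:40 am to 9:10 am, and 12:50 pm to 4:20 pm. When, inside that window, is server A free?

Covered (merged): 5:00 am–5:50 am, 6:30 am–11:20 am, 12:50 pm–4:20 pm.
Complement within 5:00 am–4:20 pm: 5:50 am–6:30 am, 11:20 am–12:50 pm.

5:50 am–6:30 am, 11:20 am–12:50 pm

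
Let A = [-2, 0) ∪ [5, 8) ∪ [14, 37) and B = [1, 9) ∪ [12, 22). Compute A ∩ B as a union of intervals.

[-2, 0) meets no B interval.
[5, 8) ∩ B → [5, 8).
[14, 37) ∩ B → [14, 22).

[5, 8) ∪ [14, 22)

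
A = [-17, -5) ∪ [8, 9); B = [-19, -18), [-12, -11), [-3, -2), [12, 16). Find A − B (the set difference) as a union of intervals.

[-17, -12) ∪ [-11, -5) ∪ [8, 9)

[-17, -5) \ B = [-17, -12), [-11, -5).
[8, 9): nothing removed.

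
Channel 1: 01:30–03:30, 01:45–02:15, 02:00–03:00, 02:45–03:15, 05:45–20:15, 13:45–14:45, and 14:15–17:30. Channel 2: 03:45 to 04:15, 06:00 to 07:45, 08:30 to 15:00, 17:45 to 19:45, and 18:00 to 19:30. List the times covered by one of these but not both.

01:30-03:30, 03:45-04:15, 05:45-06:00, 07:45-08:30, 15:00-17:45, 19:45-20:15

Merge the first list: 01:30-03:30, 05:45-20:15.
Merge the second list: 03:45-04:15, 06:00-07:45, 08:30-15:00, 17:45-19:45.
A but not B: 01:30-03:30, 05:45-06:00, 07:45-08:30, 15:00-17:45, 19:45-20:15.
B but not A: 03:45-04:15.
Combining gives A △ B.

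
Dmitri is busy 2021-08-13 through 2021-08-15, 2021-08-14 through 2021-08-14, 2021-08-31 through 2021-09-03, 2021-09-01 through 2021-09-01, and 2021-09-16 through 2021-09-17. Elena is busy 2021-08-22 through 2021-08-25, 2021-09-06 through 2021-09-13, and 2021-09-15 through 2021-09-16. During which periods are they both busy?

2021-09-16 through 2021-09-16

Merge the first list: 2021-08-13 through 2021-08-15, 2021-08-31 through 2021-09-03, 2021-09-16 through 2021-09-17.
2021-08-13 through 2021-08-15 falls entirely outside B.
2021-08-31 through 2021-09-03 falls entirely outside B.
2021-09-16 through 2021-09-17 overlaps B on 2021-09-16 through 2021-09-16.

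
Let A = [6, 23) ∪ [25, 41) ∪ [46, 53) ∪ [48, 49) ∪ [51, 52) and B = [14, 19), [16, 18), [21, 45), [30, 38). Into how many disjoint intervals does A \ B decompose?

A, merged: [6, 23), [25, 41), [46, 53).
B, merged: [14, 19), [21, 45).
A \ B = [6, 14), [19, 21), [46, 53).
That is 3 disjoint pieces.

3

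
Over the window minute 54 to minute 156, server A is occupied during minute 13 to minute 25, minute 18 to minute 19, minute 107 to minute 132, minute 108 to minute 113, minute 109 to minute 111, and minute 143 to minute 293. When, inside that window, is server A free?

minute 54 to minute 107, minute 132 to minute 143

Covered (merged): minute 13 to minute 25, minute 107 to minute 132, minute 143 to minute 293.
Uncovered inside minute 54 to minute 156: minute 54 to minute 107, minute 132 to minute 143.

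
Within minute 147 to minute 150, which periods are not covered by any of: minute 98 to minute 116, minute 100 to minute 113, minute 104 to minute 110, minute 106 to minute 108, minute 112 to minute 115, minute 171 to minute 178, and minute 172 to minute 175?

After merging, the occupied span is minute 98 to minute 116, minute 171 to minute 178.
Uncovered inside minute 147 to minute 150: minute 147 to minute 150.

minute 147 to minute 150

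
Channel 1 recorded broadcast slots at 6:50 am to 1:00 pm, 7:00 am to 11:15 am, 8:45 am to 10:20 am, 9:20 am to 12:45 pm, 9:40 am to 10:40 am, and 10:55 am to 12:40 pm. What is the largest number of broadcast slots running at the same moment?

5

Walk the sorted start/end points keeping a running depth.
The depth first hits 5 at 9:40 am.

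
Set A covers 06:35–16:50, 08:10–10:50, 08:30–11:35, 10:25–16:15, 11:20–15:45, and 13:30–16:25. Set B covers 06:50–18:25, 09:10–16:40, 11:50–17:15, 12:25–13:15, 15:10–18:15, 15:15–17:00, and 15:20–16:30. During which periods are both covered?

06:50–16:50

A, merged: 06:35–16:50.
B, merged: 06:50–18:25.
06:35–16:50 meets the second set on 06:50–16:50.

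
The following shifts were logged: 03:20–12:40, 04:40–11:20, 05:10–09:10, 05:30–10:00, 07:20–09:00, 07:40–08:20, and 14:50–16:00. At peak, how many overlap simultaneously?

Walk the sorted start/end points keeping a running depth.
The depth first hits 6 at 07:40.

6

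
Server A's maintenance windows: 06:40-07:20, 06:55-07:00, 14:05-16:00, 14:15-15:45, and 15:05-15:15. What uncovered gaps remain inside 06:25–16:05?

After merging, the occupied span is 06:40-07:20, 14:05-16:00.
Gaps within 06:25-16:05: 06:25-06:40, 07:20-14:05, 16:00-16:05.

06:25-06:40, 07:20-14:05, 16:00-16:05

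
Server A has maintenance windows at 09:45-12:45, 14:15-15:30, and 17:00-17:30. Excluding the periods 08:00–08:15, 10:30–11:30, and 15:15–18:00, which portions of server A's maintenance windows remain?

09:45–10:30, 11:30–12:45, 14:15–15:15

09:45–12:45 with B removed leaves 09:45–10:30, 11:30–12:45.
14:15–15:30 with B removed leaves 14:15–15:15.
17:00–17:30 lies entirely inside B → drops out.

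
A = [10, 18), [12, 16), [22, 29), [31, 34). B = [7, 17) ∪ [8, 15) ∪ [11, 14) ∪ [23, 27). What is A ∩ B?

First set merges to [10, 18), [22, 29), [31, 34).
Second set merges to [7, 17), [23, 27).
[10, 18) overlaps B on [10, 17).
[22, 29) overlaps B on [23, 27).
[31, 34) falls entirely outside B.

[10, 17) ∪ [23, 27)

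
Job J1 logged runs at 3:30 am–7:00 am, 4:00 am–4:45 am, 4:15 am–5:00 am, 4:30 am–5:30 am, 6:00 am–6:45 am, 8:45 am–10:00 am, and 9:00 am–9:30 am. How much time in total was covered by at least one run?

4 h 45 min

Merged: 3:30 am–7:00 am, 8:45 am–10:00 am.
Lengths: 3 h 30 min + 1 h 15 min = 4 h 45 min.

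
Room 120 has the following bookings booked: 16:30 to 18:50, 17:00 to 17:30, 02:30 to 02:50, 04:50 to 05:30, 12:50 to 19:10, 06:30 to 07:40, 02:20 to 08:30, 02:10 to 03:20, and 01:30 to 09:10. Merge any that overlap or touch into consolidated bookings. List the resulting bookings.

Sort by start: 01:30–09:10, 02:10–03:20, 02:20–08:30, 02:30–02:50, 04:50–05:30, 06:30–07:40, 12:50–19:10, 16:30–18:50, 17:00–17:30.
02:10–03:20 overlaps/touches 01:30–09:10 → extend to 01:30–09:10.
02:20–08:30 overlaps/touches 01:30–09:10 → extend to 01:30–09:10.
02:30–02:50 overlaps/touches 01:30–09:10 → extend to 01:30–09:10.
04:50–05:30 overlaps/touches 01:30–09:10 → extend to 01:30–09:10.
06:30–07:40 overlaps/touches 01:30–09:10 → extend to 01:30–09:10.
12:50–19:10 is disjoint → start new block.
16:30–18:50 overlaps/touches 12:50–19:10 → extend to 12:50–19:10.
17:00–17:30 overlaps/touches 12:50–19:10 → extend to 12:50–19:10.

01:30–09:10, 12:50–19:10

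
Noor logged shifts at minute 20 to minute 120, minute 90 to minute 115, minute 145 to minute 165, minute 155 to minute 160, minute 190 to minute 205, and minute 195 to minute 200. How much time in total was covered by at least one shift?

Merged: minute 20 to minute 120, minute 145 to minute 165, minute 190 to minute 205.
Lengths: 100 minutes + 20 minutes + 15 minutes = 135 minutes.

135 minutes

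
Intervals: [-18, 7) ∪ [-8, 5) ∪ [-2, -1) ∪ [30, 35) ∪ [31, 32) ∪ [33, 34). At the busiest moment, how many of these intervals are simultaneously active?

3

Sweep endpoints in order; track running count of active intervals.
Peak of 3 reached at -2.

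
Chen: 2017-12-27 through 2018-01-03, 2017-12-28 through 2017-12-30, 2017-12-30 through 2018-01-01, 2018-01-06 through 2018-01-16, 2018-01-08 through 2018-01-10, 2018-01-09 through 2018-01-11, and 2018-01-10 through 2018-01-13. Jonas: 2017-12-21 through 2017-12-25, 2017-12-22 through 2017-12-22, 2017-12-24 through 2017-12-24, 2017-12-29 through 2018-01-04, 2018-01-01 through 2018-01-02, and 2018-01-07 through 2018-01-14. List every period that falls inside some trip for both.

2017-12-29 through 2018-01-03, 2018-01-07 through 2018-01-14

Merge the first list: 2017-12-27 through 2018-01-03, 2018-01-06 through 2018-01-16.
Merge the second list: 2017-12-21 through 2017-12-25, 2017-12-29 through 2018-01-04, 2018-01-07 through 2018-01-14.
2017-12-27 through 2018-01-03 ∩ B → 2017-12-29 through 2018-01-03.
2018-01-06 through 2018-01-16 ∩ B → 2018-01-07 through 2018-01-14.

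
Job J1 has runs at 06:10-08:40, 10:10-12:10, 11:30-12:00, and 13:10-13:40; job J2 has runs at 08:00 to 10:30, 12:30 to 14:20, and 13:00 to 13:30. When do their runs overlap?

Merge the first list: 06:10–08:40, 10:10–12:10, 13:10–13:40.
Merge the second list: 08:00–10:30, 12:30–14:20.
06:10–08:40 meets the second set on 08:00–08:40.
10:10–12:10 meets the second set on 10:10–10:30.
13:10–13:40 meets the second set on 13:10–13:40.

08:00–08:40, 10:10–10:30, 13:10–13:40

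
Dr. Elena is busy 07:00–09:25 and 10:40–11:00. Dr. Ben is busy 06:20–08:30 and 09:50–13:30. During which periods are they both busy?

07:00–08:30, 10:40–11:00

07:00–09:25 ∩ B → 07:00–08:30.
10:40–11:00 ∩ B → 10:40–11:00.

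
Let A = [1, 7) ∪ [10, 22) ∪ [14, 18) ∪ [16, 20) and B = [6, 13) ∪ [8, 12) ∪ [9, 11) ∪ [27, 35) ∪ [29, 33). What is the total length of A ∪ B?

First set merges to [1, 7), [10, 22).
Second set merges to [6, 13), [27, 35).
A ∪ B = [1, 22), [27, 35).
Total: 21 + 8 = 29.

29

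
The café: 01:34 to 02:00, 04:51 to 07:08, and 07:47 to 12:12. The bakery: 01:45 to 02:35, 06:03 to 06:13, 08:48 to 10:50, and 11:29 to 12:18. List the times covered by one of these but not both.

A \ B = 01:34–01:45, 04:51–06:03, 06:13–07:08, 07:47–08:48, 10:50–11:29.
B \ A = 02:00–02:35, 12:12–12:18.
Union of the two gives the symmetric difference.

01:34–01:45, 02:00–02:35, 04:51–06:03, 06:13–07:08, 07:47–08:48, 10:50–11:29, 12:12–12:18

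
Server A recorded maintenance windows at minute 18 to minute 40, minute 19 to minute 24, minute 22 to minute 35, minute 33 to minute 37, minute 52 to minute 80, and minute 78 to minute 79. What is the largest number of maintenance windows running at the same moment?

3

Sweep endpoints in order; track running count of active intervals.
Peak of 3 reached at minute 22.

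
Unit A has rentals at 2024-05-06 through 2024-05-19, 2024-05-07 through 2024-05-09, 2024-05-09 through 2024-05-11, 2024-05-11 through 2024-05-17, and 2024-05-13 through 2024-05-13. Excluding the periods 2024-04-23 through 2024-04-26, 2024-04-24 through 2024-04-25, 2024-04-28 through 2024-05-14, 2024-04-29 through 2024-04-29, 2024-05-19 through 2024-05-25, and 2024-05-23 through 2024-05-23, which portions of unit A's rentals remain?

A, merged: 2024-05-06 through 2024-05-19.
B, merged: 2024-04-23 through 2024-04-26, 2024-04-28 through 2024-05-14, 2024-05-19 through 2024-05-25.
2024-05-06 through 2024-05-19 \ B = 2024-05-15 through 2024-05-18.

2024-05-15 through 2024-05-18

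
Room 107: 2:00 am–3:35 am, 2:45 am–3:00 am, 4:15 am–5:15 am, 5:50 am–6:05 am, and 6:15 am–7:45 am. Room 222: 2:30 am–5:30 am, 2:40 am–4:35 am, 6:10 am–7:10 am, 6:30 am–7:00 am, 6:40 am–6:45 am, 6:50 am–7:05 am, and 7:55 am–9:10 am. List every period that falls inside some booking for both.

First set merges to 2:00 am-3:35 am, 4:15 am-5:15 am, 5:50 am-6:05 am, 6:15 am-7:45 am.
Second set merges to 2:30 am-5:30 am, 6:10 am-7:10 am, 7:55 am-9:10 am.
2:00 am-3:35 am meets the second set on 2:30 am-3:35 am.
4:15 am-5:15 am meets the second set on 4:15 am-5:15 am.
5:50 am-6:05 am: no overlap with the second set.
6:15 am-7:45 am meets the second set on 6:15 am-7:10 am.

2:30 am-3:35 am, 4:15 am-5:15 am, 6:15 am-7:10 am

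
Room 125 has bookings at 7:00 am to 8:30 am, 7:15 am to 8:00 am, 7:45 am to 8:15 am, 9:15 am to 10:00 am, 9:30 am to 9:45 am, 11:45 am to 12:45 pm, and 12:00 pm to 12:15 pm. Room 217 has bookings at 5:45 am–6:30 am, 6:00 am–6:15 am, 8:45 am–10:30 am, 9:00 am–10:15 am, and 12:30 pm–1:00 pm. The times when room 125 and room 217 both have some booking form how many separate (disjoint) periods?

2

First set merges to 7:00 am–8:30 am, 9:15 am–10:00 am, 11:45 am–12:45 pm.
Second set merges to 5:45 am–6:30 am, 8:45 am–10:30 am, 12:30 pm–1:00 pm.
A ∩ B = 9:15 am–10:00 am, 12:30 pm–12:45 pm.
That is 2 disjoint pieces.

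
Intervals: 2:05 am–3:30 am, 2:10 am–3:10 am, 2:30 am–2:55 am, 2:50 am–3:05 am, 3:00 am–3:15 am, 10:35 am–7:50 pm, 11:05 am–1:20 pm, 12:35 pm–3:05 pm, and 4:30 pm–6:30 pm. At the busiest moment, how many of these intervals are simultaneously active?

Walk the sorted start/end points keeping a running depth.
The depth first hits 4 at 2:50 am.

4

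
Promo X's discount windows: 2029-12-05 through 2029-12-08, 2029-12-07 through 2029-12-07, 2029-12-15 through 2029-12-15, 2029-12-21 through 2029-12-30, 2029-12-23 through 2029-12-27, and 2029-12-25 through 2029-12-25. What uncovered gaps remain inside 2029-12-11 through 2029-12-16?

2029-12-11 through 2029-12-14, 2029-12-16 through 2029-12-16

Covered (merged): 2029-12-05 through 2029-12-08, 2029-12-15 through 2029-12-15, 2029-12-21 through 2029-12-30.
Complement within 2029-12-11 through 2029-12-16: 2029-12-11 through 2029-12-14, 2029-12-16 through 2029-12-16.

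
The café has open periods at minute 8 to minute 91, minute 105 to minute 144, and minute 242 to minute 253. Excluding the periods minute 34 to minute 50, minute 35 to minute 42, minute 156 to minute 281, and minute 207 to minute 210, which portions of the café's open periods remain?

minute 8 to minute 34, minute 50 to minute 91, minute 105 to minute 144

B, merged: minute 34 to minute 50, minute 156 to minute 281.
minute 8 to minute 91 \ B = minute 8 to minute 34, minute 50 to minute 91.
minute 105 to minute 144: nothing removed.
minute 242 to minute 253: entirely removed.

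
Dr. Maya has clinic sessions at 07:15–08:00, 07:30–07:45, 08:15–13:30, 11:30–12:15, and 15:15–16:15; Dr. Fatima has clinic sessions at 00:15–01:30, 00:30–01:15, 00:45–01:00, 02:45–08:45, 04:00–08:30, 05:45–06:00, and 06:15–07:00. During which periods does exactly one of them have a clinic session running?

Merge the first list: 07:15-08:00, 08:15-13:30, 15:15-16:15.
Merge the second list: 00:15-01:30, 02:45-08:45.
Only in the first: 08:45-13:30, 15:15-16:15.
Only in the second: 00:15-01:30, 02:45-07:15, 08:00-08:15.
Together these are the periods covered by exactly one.

00:15-01:30, 02:45-07:15, 08:00-08:15, 08:45-13:30, 15:15-16:15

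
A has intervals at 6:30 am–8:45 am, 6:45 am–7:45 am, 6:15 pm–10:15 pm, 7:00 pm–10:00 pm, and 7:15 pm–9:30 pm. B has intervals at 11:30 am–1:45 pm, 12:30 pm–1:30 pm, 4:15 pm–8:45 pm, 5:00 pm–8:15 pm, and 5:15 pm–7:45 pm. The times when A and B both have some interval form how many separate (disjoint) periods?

A, merged: 6:30 am-8:45 am, 6:15 pm-10:15 pm.
B, merged: 11:30 am-1:45 pm, 4:15 pm-8:45 pm.
A ∩ B = 6:15 pm-8:45 pm.
That is 1 disjoint piece.

1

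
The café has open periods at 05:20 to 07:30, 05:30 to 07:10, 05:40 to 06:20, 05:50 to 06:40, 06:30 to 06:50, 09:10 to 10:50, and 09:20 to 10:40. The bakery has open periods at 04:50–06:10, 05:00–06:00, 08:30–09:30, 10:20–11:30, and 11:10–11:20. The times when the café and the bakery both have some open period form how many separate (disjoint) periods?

3

First set merges to 05:20-07:30, 09:10-10:50.
Second set merges to 04:50-06:10, 08:30-09:30, 10:20-11:30.
A ∩ B = 05:20-06:10, 09:10-09:30, 10:20-10:50.
That is 3 disjoint pieces.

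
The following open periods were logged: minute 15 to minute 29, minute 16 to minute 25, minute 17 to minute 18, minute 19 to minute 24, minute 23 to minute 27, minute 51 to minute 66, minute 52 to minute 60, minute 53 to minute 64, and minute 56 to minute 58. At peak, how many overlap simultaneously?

4

Walk the sorted start/end points keeping a running depth.
The depth first hits 4 at minute 23.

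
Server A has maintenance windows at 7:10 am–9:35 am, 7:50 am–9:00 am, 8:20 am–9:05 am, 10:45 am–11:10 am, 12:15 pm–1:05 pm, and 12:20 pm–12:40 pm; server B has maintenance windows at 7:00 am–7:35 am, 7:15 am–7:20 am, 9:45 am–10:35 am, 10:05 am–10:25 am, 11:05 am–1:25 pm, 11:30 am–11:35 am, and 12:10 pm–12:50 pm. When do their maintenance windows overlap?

A, merged: 7:10 am-9:35 am, 10:45 am-11:10 am, 12:15 pm-1:05 pm.
B, merged: 7:00 am-7:35 am, 9:45 am-10:35 am, 11:05 am-1:25 pm.
7:10 am-9:35 am meets the second set on 7:10 am-7:35 am.
10:45 am-11:10 am meets the second set on 11:05 am-11:10 am.
12:15 pm-1:05 pm meets the second set on 12:15 pm-1:05 pm.

7:10 am-7:35 am, 11:05 am-11:10 am, 12:15 pm-1:05 pm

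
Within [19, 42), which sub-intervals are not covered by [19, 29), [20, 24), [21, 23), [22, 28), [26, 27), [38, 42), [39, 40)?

[29, 38)

Covered (merged): [19, 29), [38, 42).
Complement within [19, 42): [29, 38).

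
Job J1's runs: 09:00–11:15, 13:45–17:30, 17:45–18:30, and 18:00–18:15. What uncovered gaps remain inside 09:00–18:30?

11:15–13:45, 17:30–17:45

The merged coverage is 09:00–11:15, 13:45–17:30, 17:45–18:30.
Uncovered inside 09:00–18:30: 11:15–13:45, 17:30–17:45.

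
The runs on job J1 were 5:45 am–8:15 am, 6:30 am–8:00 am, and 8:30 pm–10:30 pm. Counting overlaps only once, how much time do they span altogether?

Merged: 5:45 am–8:15 am, 8:30 pm–10:30 pm.
Lengths: 2 h 30 min + 2 h = 4 h 30 min.

4 h 30 min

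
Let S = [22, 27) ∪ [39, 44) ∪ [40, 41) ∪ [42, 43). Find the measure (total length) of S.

10

Merged: [22, 27), [39, 44).
Lengths: 5 + 5 = 10.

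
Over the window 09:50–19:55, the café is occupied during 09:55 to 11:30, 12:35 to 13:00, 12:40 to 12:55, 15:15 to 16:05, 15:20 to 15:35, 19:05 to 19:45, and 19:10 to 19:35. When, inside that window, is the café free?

The merged coverage is 09:55–11:30, 12:35–13:00, 15:15–16:05, 19:05–19:45.
Complement within 09:50–19:55: 09:50–09:55, 11:30–12:35, 13:00–15:15, 16:05–19:05, 19:45–19:55.

09:50–09:55, 11:30–12:35, 13:00–15:15, 16:05–19:05, 19:45–19:55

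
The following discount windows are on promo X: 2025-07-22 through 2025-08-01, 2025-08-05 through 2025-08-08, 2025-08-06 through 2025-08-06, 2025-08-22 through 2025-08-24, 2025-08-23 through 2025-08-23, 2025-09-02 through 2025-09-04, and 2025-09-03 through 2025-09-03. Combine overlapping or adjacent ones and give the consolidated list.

2025-07-22 through 2025-08-01, 2025-08-05 through 2025-08-08, 2025-08-22 through 2025-08-24, 2025-09-02 through 2025-09-04

2025-08-05 through 2025-08-08 is disjoint → start new block.
2025-08-06 through 2025-08-06 overlaps/touches 2025-08-05 through 2025-08-08 → extend to 2025-08-05 through 2025-08-08.
2025-08-22 through 2025-08-24 is disjoint → start new block.
2025-08-23 through 2025-08-23 overlaps/touches 2025-08-22 through 2025-08-24 → extend to 2025-08-22 through 2025-08-24.
2025-09-02 through 2025-09-04 is disjoint → start new block.
2025-09-03 through 2025-09-03 overlaps/touches 2025-09-02 through 2025-09-04 → extend to 2025-09-02 through 2025-09-04.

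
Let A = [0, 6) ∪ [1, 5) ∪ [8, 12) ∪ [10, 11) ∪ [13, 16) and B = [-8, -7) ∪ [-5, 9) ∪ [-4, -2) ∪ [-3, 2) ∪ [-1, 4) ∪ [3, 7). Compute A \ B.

A, merged: [0, 6), [8, 12), [13, 16).
B, merged: [-8, -7), [-5, 9).
[0, 6) lies entirely inside B → drops out.
[8, 12) with B removed leaves [9, 12).
[13, 16) is untouched.

[9, 12) ∪ [13, 16)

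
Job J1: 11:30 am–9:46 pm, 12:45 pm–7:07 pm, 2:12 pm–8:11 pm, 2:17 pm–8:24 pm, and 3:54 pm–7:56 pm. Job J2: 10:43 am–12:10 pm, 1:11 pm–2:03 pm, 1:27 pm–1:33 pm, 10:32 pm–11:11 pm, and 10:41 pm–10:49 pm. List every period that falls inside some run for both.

A, merged: 11:30 am–9:46 pm.
B, merged: 10:43 am–12:10 pm, 1:11 pm–2:03 pm, 10:32 pm–11:11 pm.
11:30 am–9:46 pm overlaps B on 11:30 am–12:10 pm, 1:11 pm–2:03 pm.

11:30 am–12:10 pm, 1:11 pm–2:03 pm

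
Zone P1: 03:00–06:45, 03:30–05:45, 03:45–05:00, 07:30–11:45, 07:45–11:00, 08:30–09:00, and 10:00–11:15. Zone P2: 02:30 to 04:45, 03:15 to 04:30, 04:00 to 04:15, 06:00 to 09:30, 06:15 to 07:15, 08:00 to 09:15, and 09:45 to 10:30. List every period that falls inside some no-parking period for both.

A, merged: 03:00–06:45, 07:30–11:45.
B, merged: 02:30–04:45, 06:00–09:30, 09:45–10:30.
03:00–06:45 meets the second set on 03:00–04:45, 06:00–06:45.
07:30–11:45 meets the second set on 07:30–09:30, 09:45–10:30.

03:00–04:45, 06:00–06:45, 07:30–09:30, 09:45–10:30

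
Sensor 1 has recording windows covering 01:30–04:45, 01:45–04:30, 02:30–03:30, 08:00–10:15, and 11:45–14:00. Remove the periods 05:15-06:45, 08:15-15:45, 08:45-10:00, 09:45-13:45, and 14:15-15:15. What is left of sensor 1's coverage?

First set merges to 01:30–04:45, 08:00–10:15, 11:45–14:00.
Second set merges to 05:15–06:45, 08:15–15:45.
01:30–04:45: no B overlap → unchanged.
08:00–10:15 minus B → 08:00–08:15.
11:45–14:00: fully covered by B → removed.

01:30–04:45, 08:00–08:15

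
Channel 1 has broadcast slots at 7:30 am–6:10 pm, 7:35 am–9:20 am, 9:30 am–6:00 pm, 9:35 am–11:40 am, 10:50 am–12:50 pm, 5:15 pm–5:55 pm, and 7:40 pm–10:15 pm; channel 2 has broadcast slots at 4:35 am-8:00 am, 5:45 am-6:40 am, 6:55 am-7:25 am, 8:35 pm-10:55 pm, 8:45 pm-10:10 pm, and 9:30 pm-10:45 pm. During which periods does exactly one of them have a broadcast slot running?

4:35 am-7:30 am, 8:00 am-6:10 pm, 7:40 pm-8:35 pm, 10:15 pm-10:55 pm

A, merged: 7:30 am-6:10 pm, 7:40 pm-10:15 pm.
B, merged: 4:35 am-8:00 am, 8:35 pm-10:55 pm.
A but not B: 8:00 am-6:10 pm, 7:40 pm-8:35 pm.
B but not A: 4:35 am-7:30 am, 10:15 pm-10:55 pm.
Combining gives A △ B.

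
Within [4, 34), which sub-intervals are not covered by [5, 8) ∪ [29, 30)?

Covered (merged): [5, 8), [29, 30).
Complement within [4, 34): [4, 5), [8, 29), [30, 34).

[4, 5) ∪ [8, 29) ∪ [30, 34)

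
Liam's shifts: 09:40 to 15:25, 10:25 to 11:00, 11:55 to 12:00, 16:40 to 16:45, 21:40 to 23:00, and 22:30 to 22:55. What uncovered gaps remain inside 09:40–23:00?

Covered (merged): 09:40–15:25, 16:40–16:45, 21:40–23:00.
Complement within 09:40–23:00: 15:25–16:40, 16:45–21:40.

15:25–16:40, 16:45–21:40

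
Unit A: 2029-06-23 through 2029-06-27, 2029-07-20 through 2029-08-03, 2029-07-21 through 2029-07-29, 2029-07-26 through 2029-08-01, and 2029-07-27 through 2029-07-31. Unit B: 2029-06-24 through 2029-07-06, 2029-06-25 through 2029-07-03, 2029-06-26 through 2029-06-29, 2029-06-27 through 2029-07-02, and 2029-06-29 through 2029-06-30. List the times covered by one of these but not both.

First set merges to 2029-06-23 through 2029-06-27, 2029-07-20 through 2029-08-03.
Second set merges to 2029-06-24 through 2029-07-06.
Only in the first: 2029-06-23 through 2029-06-23, 2029-07-20 through 2029-08-03.
Only in the second: 2029-06-28 through 2029-07-06.
Together these are the periods covered by exactly one.

2029-06-23 through 2029-06-23, 2029-06-28 through 2029-07-06, 2029-07-20 through 2029-08-03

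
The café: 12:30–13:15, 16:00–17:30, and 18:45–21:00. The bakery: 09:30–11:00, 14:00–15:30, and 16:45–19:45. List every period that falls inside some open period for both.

12:30–13:15: no overlap with the second set.
16:00–17:30 meets the second set on 16:45–17:30.
18:45–21:00 meets the second set on 18:45–19:45.

16:45–17:30, 18:45–19:45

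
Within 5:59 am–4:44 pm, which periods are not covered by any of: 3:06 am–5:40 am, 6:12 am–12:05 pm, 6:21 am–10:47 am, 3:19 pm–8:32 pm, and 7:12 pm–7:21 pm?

Covered (merged): 3:06 am–5:40 am, 6:12 am–12:05 pm, 3:19 pm–8:32 pm.
Gaps within 5:59 am–4:44 pm: 5:59 am–6:12 am, 12:05 pm–3:19 pm.

5:59 am–6:12 am, 12:05 pm–3:19 pm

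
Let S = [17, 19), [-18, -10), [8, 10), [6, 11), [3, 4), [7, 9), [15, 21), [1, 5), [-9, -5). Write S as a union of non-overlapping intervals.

Sort by start: [-18, -10), [-9, -5), [1, 5), [3, 4), [6, 11), [7, 9), [8, 10), [15, 21), [17, 19).
[-9, -5) is disjoint → start new block.
[1, 5) is disjoint → start new block.
[3, 4) overlaps/touches [1, 5) → extend to [1, 5).
[6, 11) is disjoint → start new block.
[7, 9) overlaps/touches [6, 11) → extend to [6, 11).
[8, 10) overlaps/touches [6, 11) → extend to [6, 11).
[15, 21) is disjoint → start new block.
[17, 19) overlaps/touches [15, 21) → extend to [15, 21).

[-18, -10) ∪ [-9, -5) ∪ [1, 5) ∪ [6, 11) ∪ [15, 21)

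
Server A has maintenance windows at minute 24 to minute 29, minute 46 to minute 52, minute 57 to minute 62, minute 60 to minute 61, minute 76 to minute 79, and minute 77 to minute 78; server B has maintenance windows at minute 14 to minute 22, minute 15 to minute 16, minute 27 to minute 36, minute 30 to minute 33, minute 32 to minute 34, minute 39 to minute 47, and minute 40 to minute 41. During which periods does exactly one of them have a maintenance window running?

minute 14 to minute 22, minute 24 to minute 27, minute 29 to minute 36, minute 39 to minute 46, minute 47 to minute 52, minute 57 to minute 62, minute 76 to minute 79

First set merges to minute 24 to minute 29, minute 46 to minute 52, minute 57 to minute 62, minute 76 to minute 79.
Second set merges to minute 14 to minute 22, minute 27 to minute 36, minute 39 to minute 47.
A but not B: minute 24 to minute 27, minute 47 to minute 52, minute 57 to minute 62, minute 76 to minute 79.
B but not A: minute 14 to minute 22, minute 29 to minute 36, minute 39 to minute 46.
Combining gives A △ B.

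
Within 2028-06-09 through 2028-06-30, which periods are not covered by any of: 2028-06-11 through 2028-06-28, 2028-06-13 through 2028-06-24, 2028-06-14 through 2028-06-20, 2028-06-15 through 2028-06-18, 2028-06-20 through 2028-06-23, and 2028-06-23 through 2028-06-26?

2028-06-09 through 2028-06-10, 2028-06-29 through 2028-06-30

Covered (merged): 2028-06-11 through 2028-06-28.
Uncovered inside 2028-06-09 through 2028-06-30: 2028-06-09 through 2028-06-10, 2028-06-29 through 2028-06-30.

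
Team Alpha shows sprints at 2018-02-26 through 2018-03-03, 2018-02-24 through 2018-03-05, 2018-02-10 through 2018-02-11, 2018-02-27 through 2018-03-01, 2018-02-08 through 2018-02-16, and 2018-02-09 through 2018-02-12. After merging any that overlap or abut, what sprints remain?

Sort by start: 2018-02-08 through 2018-02-16, 2018-02-09 through 2018-02-12, 2018-02-10 through 2018-02-11, 2018-02-24 through 2018-03-05, 2018-02-26 through 2018-03-03, 2018-02-27 through 2018-03-01.
2018-02-09 through 2018-02-12 overlaps/touches 2018-02-08 through 2018-02-16 → extend to 2018-02-08 through 2018-02-16.
2018-02-10 through 2018-02-11 overlaps/touches 2018-02-08 through 2018-02-16 → extend to 2018-02-08 through 2018-02-16.
2018-02-24 through 2018-03-05 is disjoint → start new block.
2018-02-26 through 2018-03-03 overlaps/touches 2018-02-24 through 2018-03-05 → extend to 2018-02-24 through 2018-03-05.
2018-02-27 through 2018-03-01 overlaps/touches 2018-02-24 through 2018-03-05 → extend to 2018-02-24 through 2018-03-05.

2018-02-08 through 2018-02-16, 2018-02-24 through 2018-03-05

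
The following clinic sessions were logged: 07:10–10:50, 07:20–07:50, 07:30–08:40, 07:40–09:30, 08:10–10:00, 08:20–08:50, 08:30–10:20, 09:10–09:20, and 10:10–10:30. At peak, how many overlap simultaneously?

Sweep endpoints in order; track running count of active intervals.
Peak of 6 reached at 08:30.

6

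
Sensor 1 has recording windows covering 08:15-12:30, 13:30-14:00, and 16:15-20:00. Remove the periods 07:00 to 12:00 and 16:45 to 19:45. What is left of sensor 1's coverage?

08:15–12:30 with B removed leaves 12:00–12:30.
13:30–14:00 is untouched.
16:15–20:00 with B removed leaves 16:15–16:45, 19:45–20:00.

12:00–12:30, 13:30–14:00, 16:15–16:45, 19:45–20:00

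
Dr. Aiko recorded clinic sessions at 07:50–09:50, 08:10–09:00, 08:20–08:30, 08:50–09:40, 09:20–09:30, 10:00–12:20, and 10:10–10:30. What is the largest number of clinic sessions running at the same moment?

Sweep endpoints in order; track running count of active intervals.
Peak of 3 reached at 08:20.

3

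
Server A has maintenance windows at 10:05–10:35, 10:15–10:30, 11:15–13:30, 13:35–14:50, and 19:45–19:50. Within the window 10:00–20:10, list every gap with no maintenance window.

10:00–10:05, 10:35–11:15, 13:30–13:35, 14:50–19:45, 19:50–20:10

After merging, the occupied span is 10:05–10:35, 11:15–13:30, 13:35–14:50, 19:45–19:50.
Complement within 10:00–20:10: 10:00–10:05, 10:35–11:15, 13:30–13:35, 14:50–19:45, 19:50–20:10.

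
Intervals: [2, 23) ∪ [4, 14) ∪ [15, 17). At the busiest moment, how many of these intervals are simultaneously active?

2

At 4, 2 of the intervals are simultaneously active.
No point has more.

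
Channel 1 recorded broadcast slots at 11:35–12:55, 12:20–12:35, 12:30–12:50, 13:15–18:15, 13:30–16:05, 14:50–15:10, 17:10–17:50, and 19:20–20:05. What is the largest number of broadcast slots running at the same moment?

Sweep endpoints in order; track running count of active intervals.
Peak of 3 reached at 12:30.

3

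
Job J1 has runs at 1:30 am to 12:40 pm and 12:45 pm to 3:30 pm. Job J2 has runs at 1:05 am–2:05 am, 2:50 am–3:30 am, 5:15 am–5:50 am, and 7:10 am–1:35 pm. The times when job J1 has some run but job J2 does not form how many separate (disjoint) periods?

4

A \ B = 2:05 am–2:50 am, 3:30 am–5:15 am, 5:50 am–7:10 am, 1:35 pm–3:30 pm.
That is 4 disjoint pieces.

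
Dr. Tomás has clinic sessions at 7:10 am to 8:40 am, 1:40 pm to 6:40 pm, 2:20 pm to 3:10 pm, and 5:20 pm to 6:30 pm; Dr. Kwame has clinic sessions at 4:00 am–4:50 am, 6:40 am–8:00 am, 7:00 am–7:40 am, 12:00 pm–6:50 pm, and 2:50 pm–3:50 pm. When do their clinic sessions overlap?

Merge the first list: 7:10 am-8:40 am, 1:40 pm-6:40 pm.
Merge the second list: 4:00 am-4:50 am, 6:40 am-8:00 am, 12:00 pm-6:50 pm.
7:10 am-8:40 am overlaps B on 7:10 am-8:00 am.
1:40 pm-6:40 pm overlaps B on 1:40 pm-6:40 pm.

7:10 am-8:00 am, 1:40 pm-6:40 pm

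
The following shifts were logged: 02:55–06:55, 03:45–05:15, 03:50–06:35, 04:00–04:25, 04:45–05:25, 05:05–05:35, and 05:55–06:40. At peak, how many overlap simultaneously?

Sweep endpoints in order; track running count of active intervals.
Peak of 5 reached at 05:05.

5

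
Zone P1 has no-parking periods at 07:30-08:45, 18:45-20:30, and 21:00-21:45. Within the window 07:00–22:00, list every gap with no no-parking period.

07:00–07:30, 08:45–18:45, 20:30–21:00, 21:45–22:00

The merged coverage is 07:30–08:45, 18:45–20:30, 21:00–21:45.
Gaps within 07:00–22:00: 07:00–07:30, 08:45–18:45, 20:30–21:00, 21:45–22:00.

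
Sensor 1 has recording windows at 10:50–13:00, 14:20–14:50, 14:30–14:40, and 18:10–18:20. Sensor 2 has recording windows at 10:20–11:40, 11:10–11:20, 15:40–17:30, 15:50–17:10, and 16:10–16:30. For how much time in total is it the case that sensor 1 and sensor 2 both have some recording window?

50 min

First set merges to 10:50-13:00, 14:20-14:50, 18:10-18:20.
Second set merges to 10:20-11:40, 15:40-17:30.
A ∩ B = 10:50-11:40.
Total: 50 min.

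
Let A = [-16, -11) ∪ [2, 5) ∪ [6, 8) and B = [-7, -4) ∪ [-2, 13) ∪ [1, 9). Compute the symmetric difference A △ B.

B, merged: [-7, -4), [-2, 13).
A \ B = [-16, -11).
B \ A = [-7, -4), [-2, 2), [5, 6), [8, 13).
Union of the two gives the symmetric difference.

[-16, -11) ∪ [-7, -4) ∪ [-2, 2) ∪ [5, 6) ∪ [8, 13)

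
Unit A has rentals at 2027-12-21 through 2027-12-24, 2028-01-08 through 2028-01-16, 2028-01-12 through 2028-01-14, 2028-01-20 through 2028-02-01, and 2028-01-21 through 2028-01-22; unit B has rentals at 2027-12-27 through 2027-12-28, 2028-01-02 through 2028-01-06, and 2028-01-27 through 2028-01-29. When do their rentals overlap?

A, merged: 2027-12-21 through 2027-12-24, 2028-01-08 through 2028-01-16, 2028-01-20 through 2028-02-01.
2027-12-21 through 2027-12-24 meets no B interval.
2028-01-08 through 2028-01-16 meets no B interval.
2028-01-20 through 2028-02-01 ∩ B → 2028-01-27 through 2028-01-29.

2028-01-27 through 2028-01-29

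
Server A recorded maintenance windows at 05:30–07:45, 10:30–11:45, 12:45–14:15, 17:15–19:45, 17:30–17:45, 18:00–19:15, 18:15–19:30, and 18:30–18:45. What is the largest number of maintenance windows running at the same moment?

Walk the sorted start/end points keeping a running depth.
The depth first hits 4 at 18:30.

4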